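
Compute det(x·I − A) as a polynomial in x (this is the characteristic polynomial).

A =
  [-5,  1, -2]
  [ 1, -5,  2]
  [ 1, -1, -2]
x^3 + 12*x^2 + 48*x + 64

Expanding det(x·I − A) (e.g. by cofactor expansion or by noting that A is similar to its Jordan form J, which has the same characteristic polynomial as A) gives
  χ_A(x) = x^3 + 12*x^2 + 48*x + 64
which factors as (x + 4)^3. The eigenvalues (with algebraic multiplicities) are λ = -4 with multiplicity 3.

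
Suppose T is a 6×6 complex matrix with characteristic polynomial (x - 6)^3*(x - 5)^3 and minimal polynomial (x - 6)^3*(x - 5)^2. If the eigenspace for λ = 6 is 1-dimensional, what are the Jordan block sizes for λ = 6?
Block sizes for λ = 6: [3]

Step 1 — from the characteristic polynomial, algebraic multiplicity of λ = 6 is 3. From dim ker(T − (6)·I) = 1, there are exactly 1 Jordan blocks for λ = 6.
Step 2 — from the minimal polynomial, the factor (x − 6)^3 tells us the largest block for λ = 6 has size 3.
Step 3 — with total size 3, 1 blocks, and largest block 3, the block sizes (in nonincreasing order) are [3].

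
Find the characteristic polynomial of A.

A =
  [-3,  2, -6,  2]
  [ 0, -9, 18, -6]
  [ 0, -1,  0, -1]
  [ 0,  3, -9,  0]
x^4 + 12*x^3 + 54*x^2 + 108*x + 81

Expanding det(x·I − A) (e.g. by cofactor expansion or by noting that A is similar to its Jordan form J, which has the same characteristic polynomial as A) gives
  χ_A(x) = x^4 + 12*x^3 + 54*x^2 + 108*x + 81
which factors as (x + 3)^4. The eigenvalues (with algebraic multiplicities) are λ = -3 with multiplicity 4.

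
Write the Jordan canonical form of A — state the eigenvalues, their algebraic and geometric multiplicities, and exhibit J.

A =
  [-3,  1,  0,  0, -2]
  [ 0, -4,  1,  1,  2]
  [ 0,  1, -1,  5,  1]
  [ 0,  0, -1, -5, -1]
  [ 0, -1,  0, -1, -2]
J_3(-3) ⊕ J_2(-3)

The characteristic polynomial is
  det(x·I − A) = x^5 + 15*x^4 + 90*x^3 + 270*x^2 + 405*x + 243 = (x + 3)^5

Eigenvalues and multiplicities (the geometric multiplicity of λ is n − rank(A − λI), which equals the number of Jordan blocks for λ):
  λ = -3: algebraic multiplicity = 5, geometric multiplicity = 2

Determining the block sizes for each eigenvalue:
  λ = -3: with am = 5 and gm = 2, the partition is not yet determined (e.g. several partitions of 5 into 2 parts exist). Let N = A − (-3)·I. Computing rank(N^1) = 3, rank(N^2) = 1, rank(N^3) = 0; the number of blocks of size ≥ j is rank(N^{j−1}) − rank(N^j), giving [2, 2, 1]. So we have 1 block(s) of size 3, 1 block(s) of size 2 → block sizes [3, 2]

Assembling the blocks gives a Jordan form
J =
  [-3,  1,  0,  0,  0]
  [ 0, -3,  1,  0,  0]
  [ 0,  0, -3,  0,  0]
  [ 0,  0,  0, -3,  1]
  [ 0,  0,  0,  0, -3]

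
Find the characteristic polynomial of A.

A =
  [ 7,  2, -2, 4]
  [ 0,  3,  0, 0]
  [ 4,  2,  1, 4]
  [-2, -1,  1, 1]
x^4 - 12*x^3 + 54*x^2 - 108*x + 81

Expanding det(x·I − A) (e.g. by cofactor expansion or by noting that A is similar to its Jordan form J, which has the same characteristic polynomial as A) gives
  χ_A(x) = x^4 - 12*x^3 + 54*x^2 - 108*x + 81
which factors as (x - 3)^4. The eigenvalues (with algebraic multiplicities) are λ = 3 with multiplicity 4.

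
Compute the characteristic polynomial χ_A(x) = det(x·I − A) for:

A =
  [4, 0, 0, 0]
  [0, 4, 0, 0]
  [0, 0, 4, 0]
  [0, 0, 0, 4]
x^4 - 16*x^3 + 96*x^2 - 256*x + 256

Expanding det(x·I − A) (e.g. by cofactor expansion or by noting that A is similar to its Jordan form J, which has the same characteristic polynomial as A) gives
  χ_A(x) = x^4 - 16*x^3 + 96*x^2 - 256*x + 256
which factors as (x - 4)^4. The eigenvalues (with algebraic multiplicities) are λ = 4 with multiplicity 4.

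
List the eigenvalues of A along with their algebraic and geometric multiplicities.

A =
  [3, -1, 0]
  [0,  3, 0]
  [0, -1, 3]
λ = 3: alg = 3, geom = 2

Step 1 — factor the characteristic polynomial to read off the algebraic multiplicities:
  χ_A(x) = (x - 3)^3

Step 2 — compute geometric multiplicities via the rank-nullity identity g(λ) = n − rank(A − λI):
  rank(A − (3)·I) = 1, so dim ker(A − (3)·I) = n − 1 = 2

Summary:
  λ = 3: algebraic multiplicity = 3, geometric multiplicity = 2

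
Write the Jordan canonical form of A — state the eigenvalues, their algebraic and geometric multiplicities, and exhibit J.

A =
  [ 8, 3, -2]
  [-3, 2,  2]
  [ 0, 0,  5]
J_2(5) ⊕ J_1(5)

The characteristic polynomial is
  det(x·I − A) = x^3 - 15*x^2 + 75*x - 125 = (x - 5)^3

Eigenvalues and multiplicities (the geometric multiplicity of λ is n − rank(A − λI), which equals the number of Jordan blocks for λ):
  λ = 5: algebraic multiplicity = 3, geometric multiplicity = 2

Determining the block sizes for each eigenvalue:
  λ = 5: 2 blocks summing to 3 forces exactly one block of size 2 and the rest size 1 → block sizes [2, 1]

Assembling the blocks gives a Jordan form
J =
  [5, 1, 0]
  [0, 5, 0]
  [0, 0, 5]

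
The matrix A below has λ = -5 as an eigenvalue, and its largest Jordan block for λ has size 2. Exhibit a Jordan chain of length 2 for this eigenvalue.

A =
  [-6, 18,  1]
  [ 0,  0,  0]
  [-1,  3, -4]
A Jordan chain for λ = -5 of length 2:
v_1 = (-1, 0, -1)ᵀ
v_2 = (1, 0, 0)ᵀ

Let N = A − (-5)·I. We want v_2 with N^2 v_2 = 0 but N^1 v_2 ≠ 0; then v_{j-1} := N · v_j for j = 2, …, 2.

Pick v_2 = (1, 0, 0)ᵀ.
Then v_1 = N · v_2 = (-1, 0, -1)ᵀ.

Sanity check: (A − (-5)·I) v_1 = (0, 0, 0)ᵀ = 0. ✓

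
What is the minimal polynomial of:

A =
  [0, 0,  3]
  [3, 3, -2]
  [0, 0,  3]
x^3 - 6*x^2 + 9*x

The characteristic polynomial is χ_A(x) = x*(x - 3)^2, so the eigenvalues are known. The minimal polynomial is
  m_A(x) = Π_λ (x − λ)^{k_λ}
where k_λ is the size of the *largest* Jordan block for λ (equivalently, the smallest k with (A − λI)^k v = 0 for every generalised eigenvector v of λ).

  λ = 0: largest Jordan block has size 1, contributing (x − 0)
  λ = 3: largest Jordan block has size 2, contributing (x − 3)^2

So m_A(x) = x*(x - 3)^2 = x^3 - 6*x^2 + 9*x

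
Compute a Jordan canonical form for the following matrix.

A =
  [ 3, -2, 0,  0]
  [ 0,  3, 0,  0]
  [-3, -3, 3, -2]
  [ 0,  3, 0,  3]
J_2(3) ⊕ J_2(3)

The characteristic polynomial is
  det(x·I − A) = x^4 - 12*x^3 + 54*x^2 - 108*x + 81 = (x - 3)^4

Eigenvalues and multiplicities (the geometric multiplicity of λ is n − rank(A − λI), which equals the number of Jordan blocks for λ):
  λ = 3: algebraic multiplicity = 4, geometric multiplicity = 2

Determining the block sizes for each eigenvalue:
  λ = 3: with am = 4 and gm = 2, the partition is not yet determined (e.g. several partitions of 4 into 2 parts exist). Let N = A − (3)·I. Computing rank(N^1) = 2, rank(N^2) = 0; the number of blocks of size ≥ j is rank(N^{j−1}) − rank(N^j), giving [2, 2]. So we have 2 block(s) of size 2 → block sizes [2, 2]

Assembling the blocks gives a Jordan form
J =
  [3, 1, 0, 0]
  [0, 3, 0, 0]
  [0, 0, 3, 1]
  [0, 0, 0, 3]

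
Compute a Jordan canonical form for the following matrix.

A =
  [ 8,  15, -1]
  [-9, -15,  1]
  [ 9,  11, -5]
J_3(-4)

The characteristic polynomial is
  det(x·I − A) = x^3 + 12*x^2 + 48*x + 64 = (x + 4)^3

Eigenvalues and multiplicities (the geometric multiplicity of λ is n − rank(A − λI), which equals the number of Jordan blocks for λ):
  λ = -4: algebraic multiplicity = 3, geometric multiplicity = 1

Determining the block sizes for each eigenvalue:
  λ = -4: one block (gm = 1), so the single block has size am = 3 → block sizes [3]

Assembling the blocks gives a Jordan form
J =
  [-4,  1,  0]
  [ 0, -4,  1]
  [ 0,  0, -4]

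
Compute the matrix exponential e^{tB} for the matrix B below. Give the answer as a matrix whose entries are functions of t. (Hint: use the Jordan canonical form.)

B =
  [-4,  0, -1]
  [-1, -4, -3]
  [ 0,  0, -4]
e^{tB} =
  [exp(-4*t), 0, -t*exp(-4*t)]
  [-t*exp(-4*t), exp(-4*t), t^2*exp(-4*t)/2 - 3*t*exp(-4*t)]
  [0, 0, exp(-4*t)]

Strategy: write B = P · J · P⁻¹ where J is a Jordan canonical form, so e^{tB} = P · e^{tJ} · P⁻¹, and e^{tJ} can be computed block-by-block.

B has Jordan form
J =
  [-4,  1,  0]
  [ 0, -4,  1]
  [ 0,  0, -4]
(up to reordering of blocks).

Per-block formulas:
  For a 3×3 Jordan block J_3(-4): exp(t · J_3(-4)) = e^(-4t)·(I + t·N + (t^2/2)·N^2), where N is the 3×3 nilpotent shift.

After assembling e^{tJ} and conjugating by P, we get:

e^{tB} =
  [exp(-4*t), 0, -t*exp(-4*t)]
  [-t*exp(-4*t), exp(-4*t), t^2*exp(-4*t)/2 - 3*t*exp(-4*t)]
  [0, 0, exp(-4*t)]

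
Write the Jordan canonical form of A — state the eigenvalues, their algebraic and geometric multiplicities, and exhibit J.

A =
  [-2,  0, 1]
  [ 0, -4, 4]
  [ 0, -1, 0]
J_3(-2)

The characteristic polynomial is
  det(x·I − A) = x^3 + 6*x^2 + 12*x + 8 = (x + 2)^3

Eigenvalues and multiplicities (the geometric multiplicity of λ is n − rank(A − λI), which equals the number of Jordan blocks for λ):
  λ = -2: algebraic multiplicity = 3, geometric multiplicity = 1

Determining the block sizes for each eigenvalue:
  λ = -2: one block (gm = 1), so the single block has size am = 3 → block sizes [3]

Assembling the blocks gives a Jordan form
J =
  [-2,  1,  0]
  [ 0, -2,  1]
  [ 0,  0, -2]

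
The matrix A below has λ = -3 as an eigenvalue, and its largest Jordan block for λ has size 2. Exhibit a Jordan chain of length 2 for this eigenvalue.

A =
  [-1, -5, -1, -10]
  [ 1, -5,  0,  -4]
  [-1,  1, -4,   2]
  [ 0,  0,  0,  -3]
A Jordan chain for λ = -3 of length 2:
v_1 = (2, 1, -1, 0)ᵀ
v_2 = (1, 0, 0, 0)ᵀ

Let N = A − (-3)·I. We want v_2 with N^2 v_2 = 0 but N^1 v_2 ≠ 0; then v_{j-1} := N · v_j for j = 2, …, 2.

Pick v_2 = (1, 0, 0, 0)ᵀ.
Then v_1 = N · v_2 = (2, 1, -1, 0)ᵀ.

Sanity check: (A − (-3)·I) v_1 = (0, 0, 0, 0)ᵀ = 0. ✓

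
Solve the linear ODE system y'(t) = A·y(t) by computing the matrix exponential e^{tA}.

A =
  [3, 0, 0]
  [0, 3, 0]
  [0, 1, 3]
e^{tA} =
  [exp(3*t), 0, 0]
  [0, exp(3*t), 0]
  [0, t*exp(3*t), exp(3*t)]

Strategy: write A = P · J · P⁻¹ where J is a Jordan canonical form, so e^{tA} = P · e^{tJ} · P⁻¹, and e^{tJ} can be computed block-by-block.

A has Jordan form
J =
  [3, 1, 0]
  [0, 3, 0]
  [0, 0, 3]
(up to reordering of blocks).

Per-block formulas:
  For a 2×2 Jordan block J_2(3): exp(t · J_2(3)) = e^(3t)·(I + t·N), where N is the 2×2 nilpotent shift.
  For a 1×1 block at λ = 3: exp(t · [3]) = [e^(3t)].

After assembling e^{tJ} and conjugating by P, we get:

e^{tA} =
  [exp(3*t), 0, 0]
  [0, exp(3*t), 0]
  [0, t*exp(3*t), exp(3*t)]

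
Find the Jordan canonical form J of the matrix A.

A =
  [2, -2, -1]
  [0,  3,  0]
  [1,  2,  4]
J_2(3) ⊕ J_1(3)

The characteristic polynomial is
  det(x·I − A) = x^3 - 9*x^2 + 27*x - 27 = (x - 3)^3

Eigenvalues and multiplicities (the geometric multiplicity of λ is n − rank(A − λI), which equals the number of Jordan blocks for λ):
  λ = 3: algebraic multiplicity = 3, geometric multiplicity = 2

Determining the block sizes for each eigenvalue:
  λ = 3: 2 blocks summing to 3 forces exactly one block of size 2 and the rest size 1 → block sizes [2, 1]

Assembling the blocks gives a Jordan form
J =
  [3, 1, 0]
  [0, 3, 0]
  [0, 0, 3]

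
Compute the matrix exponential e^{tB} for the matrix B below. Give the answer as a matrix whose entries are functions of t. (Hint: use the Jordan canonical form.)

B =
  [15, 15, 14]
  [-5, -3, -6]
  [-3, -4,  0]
e^{tB} =
  [2*t^2*exp(4*t) + 11*t*exp(4*t) + exp(4*t), 2*t^2*exp(4*t) + 15*t*exp(4*t), 4*t^2*exp(4*t) + 14*t*exp(4*t)]
  [-t^2*exp(4*t) - 5*t*exp(4*t), -t^2*exp(4*t) - 7*t*exp(4*t) + exp(4*t), -2*t^2*exp(4*t) - 6*t*exp(4*t)]
  [-t^2*exp(4*t)/2 - 3*t*exp(4*t), -t^2*exp(4*t)/2 - 4*t*exp(4*t), -t^2*exp(4*t) - 4*t*exp(4*t) + exp(4*t)]

Strategy: write B = P · J · P⁻¹ where J is a Jordan canonical form, so e^{tB} = P · e^{tJ} · P⁻¹, and e^{tJ} can be computed block-by-block.

B has Jordan form
J =
  [4, 1, 0]
  [0, 4, 1]
  [0, 0, 4]
(up to reordering of blocks).

Per-block formulas:
  For a 3×3 Jordan block J_3(4): exp(t · J_3(4)) = e^(4t)·(I + t·N + (t^2/2)·N^2), where N is the 3×3 nilpotent shift.

After assembling e^{tJ} and conjugating by P, we get:

e^{tB} =
  [2*t^2*exp(4*t) + 11*t*exp(4*t) + exp(4*t), 2*t^2*exp(4*t) + 15*t*exp(4*t), 4*t^2*exp(4*t) + 14*t*exp(4*t)]
  [-t^2*exp(4*t) - 5*t*exp(4*t), -t^2*exp(4*t) - 7*t*exp(4*t) + exp(4*t), -2*t^2*exp(4*t) - 6*t*exp(4*t)]
  [-t^2*exp(4*t)/2 - 3*t*exp(4*t), -t^2*exp(4*t)/2 - 4*t*exp(4*t), -t^2*exp(4*t) - 4*t*exp(4*t) + exp(4*t)]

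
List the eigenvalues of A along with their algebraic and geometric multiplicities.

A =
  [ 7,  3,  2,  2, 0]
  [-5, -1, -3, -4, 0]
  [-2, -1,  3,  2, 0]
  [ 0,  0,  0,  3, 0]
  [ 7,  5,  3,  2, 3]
λ = 3: alg = 5, geom = 3

Step 1 — factor the characteristic polynomial to read off the algebraic multiplicities:
  χ_A(x) = (x - 3)^5

Step 2 — compute geometric multiplicities via the rank-nullity identity g(λ) = n − rank(A − λI):
  rank(A − (3)·I) = 2, so dim ker(A − (3)·I) = n − 2 = 3

Summary:
  λ = 3: algebraic multiplicity = 5, geometric multiplicity = 3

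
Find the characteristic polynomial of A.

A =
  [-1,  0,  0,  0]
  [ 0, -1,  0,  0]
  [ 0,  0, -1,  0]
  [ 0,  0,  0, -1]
x^4 + 4*x^3 + 6*x^2 + 4*x + 1

Expanding det(x·I − A) (e.g. by cofactor expansion or by noting that A is similar to its Jordan form J, which has the same characteristic polynomial as A) gives
  χ_A(x) = x^4 + 4*x^3 + 6*x^2 + 4*x + 1
which factors as (x + 1)^4. The eigenvalues (with algebraic multiplicities) are λ = -1 with multiplicity 4.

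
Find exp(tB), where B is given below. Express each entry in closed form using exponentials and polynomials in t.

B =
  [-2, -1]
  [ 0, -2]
e^{tB} =
  [exp(-2*t), -t*exp(-2*t)]
  [0, exp(-2*t)]

Strategy: write B = P · J · P⁻¹ where J is a Jordan canonical form, so e^{tB} = P · e^{tJ} · P⁻¹, and e^{tJ} can be computed block-by-block.

B has Jordan form
J =
  [-2,  1]
  [ 0, -2]
(up to reordering of blocks).

Per-block formulas:
  For a 2×2 Jordan block J_2(-2): exp(t · J_2(-2)) = e^(-2t)·(I + t·N), where N is the 2×2 nilpotent shift.

After assembling e^{tJ} and conjugating by P, we get:

e^{tB} =
  [exp(-2*t), -t*exp(-2*t)]
  [0, exp(-2*t)]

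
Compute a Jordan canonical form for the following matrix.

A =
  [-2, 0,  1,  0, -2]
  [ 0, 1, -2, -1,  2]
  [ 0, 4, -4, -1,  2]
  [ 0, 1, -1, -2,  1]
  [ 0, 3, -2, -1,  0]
J_2(-2) ⊕ J_3(-1)

The characteristic polynomial is
  det(x·I − A) = x^5 + 7*x^4 + 19*x^3 + 25*x^2 + 16*x + 4 = (x + 1)^3*(x + 2)^2

Eigenvalues and multiplicities (the geometric multiplicity of λ is n − rank(A − λI), which equals the number of Jordan blocks for λ):
  λ = -2: algebraic multiplicity = 2, geometric multiplicity = 1
  λ = -1: algebraic multiplicity = 3, geometric multiplicity = 1

Determining the block sizes for each eigenvalue:
  λ = -2: one block (gm = 1), so the single block has size am = 2 → block sizes [2]
  λ = -1: one block (gm = 1), so the single block has size am = 3 → block sizes [3]

Assembling the blocks gives a Jordan form
J =
  [-2,  1,  0,  0,  0]
  [ 0, -2,  0,  0,  0]
  [ 0,  0, -1,  1,  0]
  [ 0,  0,  0, -1,  1]
  [ 0,  0,  0,  0, -1]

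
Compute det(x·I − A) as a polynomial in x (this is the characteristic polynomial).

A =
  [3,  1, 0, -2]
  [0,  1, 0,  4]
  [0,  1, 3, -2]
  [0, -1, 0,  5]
x^4 - 12*x^3 + 54*x^2 - 108*x + 81

Expanding det(x·I − A) (e.g. by cofactor expansion or by noting that A is similar to its Jordan form J, which has the same characteristic polynomial as A) gives
  χ_A(x) = x^4 - 12*x^3 + 54*x^2 - 108*x + 81
which factors as (x - 3)^4. The eigenvalues (with algebraic multiplicities) are λ = 3 with multiplicity 4.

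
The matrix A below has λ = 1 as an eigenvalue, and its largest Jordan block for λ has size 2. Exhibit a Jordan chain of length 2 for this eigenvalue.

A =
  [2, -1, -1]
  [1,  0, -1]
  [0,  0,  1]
A Jordan chain for λ = 1 of length 2:
v_1 = (1, 1, 0)ᵀ
v_2 = (1, 0, 0)ᵀ

Let N = A − (1)·I. We want v_2 with N^2 v_2 = 0 but N^1 v_2 ≠ 0; then v_{j-1} := N · v_j for j = 2, …, 2.

Pick v_2 = (1, 0, 0)ᵀ.
Then v_1 = N · v_2 = (1, 1, 0)ᵀ.

Sanity check: (A − (1)·I) v_1 = (0, 0, 0)ᵀ = 0. ✓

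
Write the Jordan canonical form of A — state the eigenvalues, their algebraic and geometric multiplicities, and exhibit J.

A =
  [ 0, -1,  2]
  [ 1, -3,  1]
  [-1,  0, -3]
J_3(-2)

The characteristic polynomial is
  det(x·I − A) = x^3 + 6*x^2 + 12*x + 8 = (x + 2)^3

Eigenvalues and multiplicities (the geometric multiplicity of λ is n − rank(A − λI), which equals the number of Jordan blocks for λ):
  λ = -2: algebraic multiplicity = 3, geometric multiplicity = 1

Determining the block sizes for each eigenvalue:
  λ = -2: one block (gm = 1), so the single block has size am = 3 → block sizes [3]

Assembling the blocks gives a Jordan form
J =
  [-2,  1,  0]
  [ 0, -2,  1]
  [ 0,  0, -2]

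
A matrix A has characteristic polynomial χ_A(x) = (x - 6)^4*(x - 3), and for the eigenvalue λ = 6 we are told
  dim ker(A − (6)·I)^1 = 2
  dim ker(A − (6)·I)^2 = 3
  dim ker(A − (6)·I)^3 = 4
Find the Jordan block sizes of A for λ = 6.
Block sizes for λ = 6: [3, 1]

From the dimensions of kernels of powers, the number of Jordan blocks of size at least j is d_j − d_{j−1} where d_j = dim ker(N^j) (with d_0 = 0). Computing the differences gives [2, 1, 1].
The number of blocks of size exactly k is (#blocks of size ≥ k) − (#blocks of size ≥ k + 1), so the partition is: 1 block(s) of size 1, 1 block(s) of size 3.
In nonincreasing order the block sizes are [3, 1].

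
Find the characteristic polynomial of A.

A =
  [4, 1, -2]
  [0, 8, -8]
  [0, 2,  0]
x^3 - 12*x^2 + 48*x - 64

Expanding det(x·I − A) (e.g. by cofactor expansion or by noting that A is similar to its Jordan form J, which has the same characteristic polynomial as A) gives
  χ_A(x) = x^3 - 12*x^2 + 48*x - 64
which factors as (x - 4)^3. The eigenvalues (with algebraic multiplicities) are λ = 4 with multiplicity 3.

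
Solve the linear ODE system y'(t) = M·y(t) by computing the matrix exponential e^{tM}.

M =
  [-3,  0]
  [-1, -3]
e^{tM} =
  [exp(-3*t), 0]
  [-t*exp(-3*t), exp(-3*t)]

Strategy: write M = P · J · P⁻¹ where J is a Jordan canonical form, so e^{tM} = P · e^{tJ} · P⁻¹, and e^{tJ} can be computed block-by-block.

M has Jordan form
J =
  [-3,  1]
  [ 0, -3]
(up to reordering of blocks).

Per-block formulas:
  For a 2×2 Jordan block J_2(-3): exp(t · J_2(-3)) = e^(-3t)·(I + t·N), where N is the 2×2 nilpotent shift.

After assembling e^{tJ} and conjugating by P, we get:

e^{tM} =
  [exp(-3*t), 0]
  [-t*exp(-3*t), exp(-3*t)]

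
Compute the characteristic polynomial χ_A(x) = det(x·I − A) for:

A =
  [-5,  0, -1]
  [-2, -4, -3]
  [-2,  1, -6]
x^3 + 15*x^2 + 75*x + 125

Expanding det(x·I − A) (e.g. by cofactor expansion or by noting that A is similar to its Jordan form J, which has the same characteristic polynomial as A) gives
  χ_A(x) = x^3 + 15*x^2 + 75*x + 125
which factors as (x + 5)^3. The eigenvalues (with algebraic multiplicities) are λ = -5 with multiplicity 3.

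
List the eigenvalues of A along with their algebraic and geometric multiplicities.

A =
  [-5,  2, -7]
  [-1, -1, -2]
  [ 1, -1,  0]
λ = -2: alg = 3, geom = 1

Step 1 — factor the characteristic polynomial to read off the algebraic multiplicities:
  χ_A(x) = (x + 2)^3

Step 2 — compute geometric multiplicities via the rank-nullity identity g(λ) = n − rank(A − λI):
  rank(A − (-2)·I) = 2, so dim ker(A − (-2)·I) = n − 2 = 1

Summary:
  λ = -2: algebraic multiplicity = 3, geometric multiplicity = 1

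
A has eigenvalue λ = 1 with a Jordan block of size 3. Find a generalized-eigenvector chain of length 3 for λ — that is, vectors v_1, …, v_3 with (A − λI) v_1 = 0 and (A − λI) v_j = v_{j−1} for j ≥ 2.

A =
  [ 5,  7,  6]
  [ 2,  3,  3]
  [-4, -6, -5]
A Jordan chain for λ = 1 of length 3:
v_1 = (6, 0, -4)ᵀ
v_2 = (4, 2, -4)ᵀ
v_3 = (1, 0, 0)ᵀ

Let N = A − (1)·I. We want v_3 with N^3 v_3 = 0 but N^2 v_3 ≠ 0; then v_{j-1} := N · v_j for j = 3, …, 2.

Pick v_3 = (1, 0, 0)ᵀ.
Then v_2 = N · v_3 = (4, 2, -4)ᵀ.
Then v_1 = N · v_2 = (6, 0, -4)ᵀ.

Sanity check: (A − (1)·I) v_1 = (0, 0, 0)ᵀ = 0. ✓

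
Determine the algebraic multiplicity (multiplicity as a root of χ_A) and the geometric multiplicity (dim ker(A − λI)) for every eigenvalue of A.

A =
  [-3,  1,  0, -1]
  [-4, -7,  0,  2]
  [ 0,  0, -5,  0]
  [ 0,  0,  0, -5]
λ = -5: alg = 4, geom = 3

Step 1 — factor the characteristic polynomial to read off the algebraic multiplicities:
  χ_A(x) = (x + 5)^4

Step 2 — compute geometric multiplicities via the rank-nullity identity g(λ) = n − rank(A − λI):
  rank(A − (-5)·I) = 1, so dim ker(A − (-5)·I) = n − 1 = 3

Summary:
  λ = -5: algebraic multiplicity = 4, geometric multiplicity = 3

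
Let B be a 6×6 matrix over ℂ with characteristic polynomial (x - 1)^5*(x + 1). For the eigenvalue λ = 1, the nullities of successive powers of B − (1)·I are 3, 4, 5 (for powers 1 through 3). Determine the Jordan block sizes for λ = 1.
Block sizes for λ = 1: [3, 1, 1]

From the dimensions of kernels of powers, the number of Jordan blocks of size at least j is d_j − d_{j−1} where d_j = dim ker(N^j) (with d_0 = 0). Computing the differences gives [3, 1, 1].
The number of blocks of size exactly k is (#blocks of size ≥ k) − (#blocks of size ≥ k + 1), so the partition is: 2 block(s) of size 1, 1 block(s) of size 3.
In nonincreasing order the block sizes are [3, 1, 1].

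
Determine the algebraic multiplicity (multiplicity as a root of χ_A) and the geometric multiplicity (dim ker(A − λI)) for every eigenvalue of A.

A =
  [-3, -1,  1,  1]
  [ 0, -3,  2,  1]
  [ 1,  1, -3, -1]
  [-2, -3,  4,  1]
λ = -2: alg = 4, geom = 2

Step 1 — factor the characteristic polynomial to read off the algebraic multiplicities:
  χ_A(x) = (x + 2)^4

Step 2 — compute geometric multiplicities via the rank-nullity identity g(λ) = n − rank(A − λI):
  rank(A − (-2)·I) = 2, so dim ker(A − (-2)·I) = n − 2 = 2

Summary:
  λ = -2: algebraic multiplicity = 4, geometric multiplicity = 2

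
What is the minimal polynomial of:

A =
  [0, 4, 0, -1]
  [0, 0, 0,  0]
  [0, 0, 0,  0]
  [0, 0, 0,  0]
x^2

The characteristic polynomial is χ_A(x) = x^4, so the eigenvalues are known. The minimal polynomial is
  m_A(x) = Π_λ (x − λ)^{k_λ}
where k_λ is the size of the *largest* Jordan block for λ (equivalently, the smallest k with (A − λI)^k v = 0 for every generalised eigenvector v of λ).

  λ = 0: largest Jordan block has size 2, contributing (x − 0)^2

So m_A(x) = x^2 = x^2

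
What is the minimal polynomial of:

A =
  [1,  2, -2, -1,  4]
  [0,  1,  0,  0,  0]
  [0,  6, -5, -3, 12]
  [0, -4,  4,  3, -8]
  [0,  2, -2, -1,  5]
x^2 - 2*x + 1

The characteristic polynomial is χ_A(x) = (x - 1)^5, so the eigenvalues are known. The minimal polynomial is
  m_A(x) = Π_λ (x − λ)^{k_λ}
where k_λ is the size of the *largest* Jordan block for λ (equivalently, the smallest k with (A − λI)^k v = 0 for every generalised eigenvector v of λ).

  λ = 1: largest Jordan block has size 2, contributing (x − 1)^2

So m_A(x) = (x - 1)^2 = x^2 - 2*x + 1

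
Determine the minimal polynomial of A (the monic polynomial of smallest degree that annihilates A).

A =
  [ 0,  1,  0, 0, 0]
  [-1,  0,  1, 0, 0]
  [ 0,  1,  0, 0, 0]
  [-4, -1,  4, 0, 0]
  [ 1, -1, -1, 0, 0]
x^3

The characteristic polynomial is χ_A(x) = x^5, so the eigenvalues are known. The minimal polynomial is
  m_A(x) = Π_λ (x − λ)^{k_λ}
where k_λ is the size of the *largest* Jordan block for λ (equivalently, the smallest k with (A − λI)^k v = 0 for every generalised eigenvector v of λ).

  λ = 0: largest Jordan block has size 3, contributing (x − 0)^3

So m_A(x) = x^3 = x^3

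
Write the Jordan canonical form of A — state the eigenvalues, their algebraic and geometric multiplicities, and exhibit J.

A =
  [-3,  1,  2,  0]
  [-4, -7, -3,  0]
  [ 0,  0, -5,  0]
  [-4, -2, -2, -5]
J_3(-5) ⊕ J_1(-5)

The characteristic polynomial is
  det(x·I − A) = x^4 + 20*x^3 + 150*x^2 + 500*x + 625 = (x + 5)^4

Eigenvalues and multiplicities (the geometric multiplicity of λ is n − rank(A − λI), which equals the number of Jordan blocks for λ):
  λ = -5: algebraic multiplicity = 4, geometric multiplicity = 2

Determining the block sizes for each eigenvalue:
  λ = -5: with am = 4 and gm = 2, the partition is not yet determined (e.g. several partitions of 4 into 2 parts exist). Let N = A − (-5)·I. Computing rank(N^1) = 2, rank(N^2) = 1, rank(N^3) = 0; the number of blocks of size ≥ j is rank(N^{j−1}) − rank(N^j), giving [2, 1, 1]. So we have 1 block(s) of size 3, 1 block(s) of size 1 → block sizes [3, 1]

Assembling the blocks gives a Jordan form
J =
  [-5,  1,  0,  0]
  [ 0, -5,  1,  0]
  [ 0,  0, -5,  0]
  [ 0,  0,  0, -5]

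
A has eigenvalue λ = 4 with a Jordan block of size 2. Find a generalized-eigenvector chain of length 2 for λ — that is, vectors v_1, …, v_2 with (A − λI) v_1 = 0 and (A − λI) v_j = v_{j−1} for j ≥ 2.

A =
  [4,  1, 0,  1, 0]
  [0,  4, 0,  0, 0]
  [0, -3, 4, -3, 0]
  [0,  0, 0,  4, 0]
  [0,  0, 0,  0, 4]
A Jordan chain for λ = 4 of length 2:
v_1 = (1, 0, -3, 0, 0)ᵀ
v_2 = (0, 1, 0, 0, 0)ᵀ

Let N = A − (4)·I. We want v_2 with N^2 v_2 = 0 but N^1 v_2 ≠ 0; then v_{j-1} := N · v_j for j = 2, …, 2.

Pick v_2 = (0, 1, 0, 0, 0)ᵀ.
Then v_1 = N · v_2 = (1, 0, -3, 0, 0)ᵀ.

Sanity check: (A − (4)·I) v_1 = (0, 0, 0, 0, 0)ᵀ = 0. ✓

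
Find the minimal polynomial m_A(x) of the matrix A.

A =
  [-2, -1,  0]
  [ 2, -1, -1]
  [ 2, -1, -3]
x^3 + 6*x^2 + 12*x + 8

The characteristic polynomial is χ_A(x) = (x + 2)^3, so the eigenvalues are known. The minimal polynomial is
  m_A(x) = Π_λ (x − λ)^{k_λ}
where k_λ is the size of the *largest* Jordan block for λ (equivalently, the smallest k with (A − λI)^k v = 0 for every generalised eigenvector v of λ).

  λ = -2: largest Jordan block has size 3, contributing (x + 2)^3

So m_A(x) = (x + 2)^3 = x^3 + 6*x^2 + 12*x + 8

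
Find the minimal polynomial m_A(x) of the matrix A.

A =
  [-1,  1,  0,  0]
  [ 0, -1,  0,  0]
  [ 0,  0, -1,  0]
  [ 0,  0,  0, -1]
x^2 + 2*x + 1

The characteristic polynomial is χ_A(x) = (x + 1)^4, so the eigenvalues are known. The minimal polynomial is
  m_A(x) = Π_λ (x − λ)^{k_λ}
where k_λ is the size of the *largest* Jordan block for λ (equivalently, the smallest k with (A − λI)^k v = 0 for every generalised eigenvector v of λ).

  λ = -1: largest Jordan block has size 2, contributing (x + 1)^2

So m_A(x) = (x + 1)^2 = x^2 + 2*x + 1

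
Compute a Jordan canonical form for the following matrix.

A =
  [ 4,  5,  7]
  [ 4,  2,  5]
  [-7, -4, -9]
J_3(-1)

The characteristic polynomial is
  det(x·I − A) = x^3 + 3*x^2 + 3*x + 1 = (x + 1)^3

Eigenvalues and multiplicities (the geometric multiplicity of λ is n − rank(A − λI), which equals the number of Jordan blocks for λ):
  λ = -1: algebraic multiplicity = 3, geometric multiplicity = 1

Determining the block sizes for each eigenvalue:
  λ = -1: one block (gm = 1), so the single block has size am = 3 → block sizes [3]

Assembling the blocks gives a Jordan form
J =
  [-1,  1,  0]
  [ 0, -1,  1]
  [ 0,  0, -1]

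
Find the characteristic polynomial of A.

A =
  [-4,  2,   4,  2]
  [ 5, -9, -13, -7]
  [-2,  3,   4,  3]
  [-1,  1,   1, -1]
x^4 + 10*x^3 + 36*x^2 + 56*x + 32

Expanding det(x·I − A) (e.g. by cofactor expansion or by noting that A is similar to its Jordan form J, which has the same characteristic polynomial as A) gives
  χ_A(x) = x^4 + 10*x^3 + 36*x^2 + 56*x + 32
which factors as (x + 2)^3*(x + 4). The eigenvalues (with algebraic multiplicities) are λ = -4 with multiplicity 1, λ = -2 with multiplicity 3.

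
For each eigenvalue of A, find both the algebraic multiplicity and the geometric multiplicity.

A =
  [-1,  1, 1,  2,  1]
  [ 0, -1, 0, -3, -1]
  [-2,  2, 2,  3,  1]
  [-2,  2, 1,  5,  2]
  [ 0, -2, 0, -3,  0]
λ = 1: alg = 5, geom = 2

Step 1 — factor the characteristic polynomial to read off the algebraic multiplicities:
  χ_A(x) = (x - 1)^5

Step 2 — compute geometric multiplicities via the rank-nullity identity g(λ) = n − rank(A − λI):
  rank(A − (1)·I) = 3, so dim ker(A − (1)·I) = n − 3 = 2

Summary:
  λ = 1: algebraic multiplicity = 5, geometric multiplicity = 2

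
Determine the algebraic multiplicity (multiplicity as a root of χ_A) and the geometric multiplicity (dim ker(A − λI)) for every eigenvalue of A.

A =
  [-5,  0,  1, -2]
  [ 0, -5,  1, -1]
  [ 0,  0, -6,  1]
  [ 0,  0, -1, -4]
λ = -5: alg = 4, geom = 2

Step 1 — factor the characteristic polynomial to read off the algebraic multiplicities:
  χ_A(x) = (x + 5)^4

Step 2 — compute geometric multiplicities via the rank-nullity identity g(λ) = n − rank(A − λI):
  rank(A − (-5)·I) = 2, so dim ker(A − (-5)·I) = n − 2 = 2

Summary:
  λ = -5: algebraic multiplicity = 4, geometric multiplicity = 2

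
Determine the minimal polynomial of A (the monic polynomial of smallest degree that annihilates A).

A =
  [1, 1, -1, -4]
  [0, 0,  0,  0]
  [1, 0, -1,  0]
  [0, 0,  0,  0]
x^3

The characteristic polynomial is χ_A(x) = x^4, so the eigenvalues are known. The minimal polynomial is
  m_A(x) = Π_λ (x − λ)^{k_λ}
where k_λ is the size of the *largest* Jordan block for λ (equivalently, the smallest k with (A − λI)^k v = 0 for every generalised eigenvector v of λ).

  λ = 0: largest Jordan block has size 3, contributing (x − 0)^3

So m_A(x) = x^3 = x^3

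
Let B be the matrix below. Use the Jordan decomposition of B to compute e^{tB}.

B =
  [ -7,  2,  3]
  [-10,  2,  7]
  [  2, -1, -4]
e^{tB} =
  [t^2*exp(-3*t) - 4*t*exp(-3*t) + exp(-3*t), -t^2*exp(-3*t)/2 + 2*t*exp(-3*t), -t^2*exp(-3*t)/2 + 3*t*exp(-3*t)]
  [2*t^2*exp(-3*t) - 10*t*exp(-3*t), -t^2*exp(-3*t) + 5*t*exp(-3*t) + exp(-3*t), -t^2*exp(-3*t) + 7*t*exp(-3*t)]
  [2*t*exp(-3*t), -t*exp(-3*t), -t*exp(-3*t) + exp(-3*t)]

Strategy: write B = P · J · P⁻¹ where J is a Jordan canonical form, so e^{tB} = P · e^{tJ} · P⁻¹, and e^{tJ} can be computed block-by-block.

B has Jordan form
J =
  [-3,  1,  0]
  [ 0, -3,  1]
  [ 0,  0, -3]
(up to reordering of blocks).

Per-block formulas:
  For a 3×3 Jordan block J_3(-3): exp(t · J_3(-3)) = e^(-3t)·(I + t·N + (t^2/2)·N^2), where N is the 3×3 nilpotent shift.

After assembling e^{tJ} and conjugating by P, we get:

e^{tB} =
  [t^2*exp(-3*t) - 4*t*exp(-3*t) + exp(-3*t), -t^2*exp(-3*t)/2 + 2*t*exp(-3*t), -t^2*exp(-3*t)/2 + 3*t*exp(-3*t)]
  [2*t^2*exp(-3*t) - 10*t*exp(-3*t), -t^2*exp(-3*t) + 5*t*exp(-3*t) + exp(-3*t), -t^2*exp(-3*t) + 7*t*exp(-3*t)]
  [2*t*exp(-3*t), -t*exp(-3*t), -t*exp(-3*t) + exp(-3*t)]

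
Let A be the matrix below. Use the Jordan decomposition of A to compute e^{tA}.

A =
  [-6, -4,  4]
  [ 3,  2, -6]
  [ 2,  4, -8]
e^{tA} =
  [-2*t*exp(-4*t) + exp(-4*t), -4*t*exp(-4*t), 4*t*exp(-4*t)]
  [3*t*exp(-4*t), 6*t*exp(-4*t) + exp(-4*t), -6*t*exp(-4*t)]
  [2*t*exp(-4*t), 4*t*exp(-4*t), -4*t*exp(-4*t) + exp(-4*t)]

Strategy: write A = P · J · P⁻¹ where J is a Jordan canonical form, so e^{tA} = P · e^{tJ} · P⁻¹, and e^{tJ} can be computed block-by-block.

A has Jordan form
J =
  [-4,  1,  0]
  [ 0, -4,  0]
  [ 0,  0, -4]
(up to reordering of blocks).

Per-block formulas:
  For a 1×1 block at λ = -4: exp(t · [-4]) = [e^(-4t)].
  For a 2×2 Jordan block J_2(-4): exp(t · J_2(-4)) = e^(-4t)·(I + t·N), where N is the 2×2 nilpotent shift.

After assembling e^{tJ} and conjugating by P, we get:

e^{tA} =
  [-2*t*exp(-4*t) + exp(-4*t), -4*t*exp(-4*t), 4*t*exp(-4*t)]
  [3*t*exp(-4*t), 6*t*exp(-4*t) + exp(-4*t), -6*t*exp(-4*t)]
  [2*t*exp(-4*t), 4*t*exp(-4*t), -4*t*exp(-4*t) + exp(-4*t)]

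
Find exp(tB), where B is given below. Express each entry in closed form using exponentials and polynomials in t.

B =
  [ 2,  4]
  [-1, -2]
e^{tB} =
  [2*t + 1, 4*t]
  [-t, 1 - 2*t]

Strategy: write B = P · J · P⁻¹ where J is a Jordan canonical form, so e^{tB} = P · e^{tJ} · P⁻¹, and e^{tJ} can be computed block-by-block.

B has Jordan form
J =
  [0, 1]
  [0, 0]
(up to reordering of blocks).

Per-block formulas:
  For a 2×2 Jordan block J_2(0): exp(t · J_2(0)) = e^(0t)·(I + t·N), where N is the 2×2 nilpotent shift.

After assembling e^{tJ} and conjugating by P, we get:

e^{tB} =
  [2*t + 1, 4*t]
  [-t, 1 - 2*t]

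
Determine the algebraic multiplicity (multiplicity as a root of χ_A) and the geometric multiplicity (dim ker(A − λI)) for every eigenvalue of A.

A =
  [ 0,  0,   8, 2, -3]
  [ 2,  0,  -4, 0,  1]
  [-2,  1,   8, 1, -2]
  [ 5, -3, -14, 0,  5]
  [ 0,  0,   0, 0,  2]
λ = 2: alg = 5, geom = 2

Step 1 — factor the characteristic polynomial to read off the algebraic multiplicities:
  χ_A(x) = (x - 2)^5

Step 2 — compute geometric multiplicities via the rank-nullity identity g(λ) = n − rank(A − λI):
  rank(A − (2)·I) = 3, so dim ker(A − (2)·I) = n − 3 = 2

Summary:
  λ = 2: algebraic multiplicity = 5, geometric multiplicity = 2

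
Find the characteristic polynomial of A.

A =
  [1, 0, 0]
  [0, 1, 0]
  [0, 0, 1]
x^3 - 3*x^2 + 3*x - 1

Expanding det(x·I − A) (e.g. by cofactor expansion or by noting that A is similar to its Jordan form J, which has the same characteristic polynomial as A) gives
  χ_A(x) = x^3 - 3*x^2 + 3*x - 1
which factors as (x - 1)^3. The eigenvalues (with algebraic multiplicities) are λ = 1 with multiplicity 3.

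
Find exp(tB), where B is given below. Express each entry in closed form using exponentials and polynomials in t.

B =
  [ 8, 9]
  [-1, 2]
e^{tB} =
  [3*t*exp(5*t) + exp(5*t), 9*t*exp(5*t)]
  [-t*exp(5*t), -3*t*exp(5*t) + exp(5*t)]

Strategy: write B = P · J · P⁻¹ where J is a Jordan canonical form, so e^{tB} = P · e^{tJ} · P⁻¹, and e^{tJ} can be computed block-by-block.

B has Jordan form
J =
  [5, 1]
  [0, 5]
(up to reordering of blocks).

Per-block formulas:
  For a 2×2 Jordan block J_2(5): exp(t · J_2(5)) = e^(5t)·(I + t·N), where N is the 2×2 nilpotent shift.

After assembling e^{tJ} and conjugating by P, we get:

e^{tB} =
  [3*t*exp(5*t) + exp(5*t), 9*t*exp(5*t)]
  [-t*exp(5*t), -3*t*exp(5*t) + exp(5*t)]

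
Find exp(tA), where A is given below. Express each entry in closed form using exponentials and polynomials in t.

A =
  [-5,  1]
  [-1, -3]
e^{tA} =
  [-t*exp(-4*t) + exp(-4*t), t*exp(-4*t)]
  [-t*exp(-4*t), t*exp(-4*t) + exp(-4*t)]

Strategy: write A = P · J · P⁻¹ where J is a Jordan canonical form, so e^{tA} = P · e^{tJ} · P⁻¹, and e^{tJ} can be computed block-by-block.

A has Jordan form
J =
  [-4,  1]
  [ 0, -4]
(up to reordering of blocks).

Per-block formulas:
  For a 2×2 Jordan block J_2(-4): exp(t · J_2(-4)) = e^(-4t)·(I + t·N), where N is the 2×2 nilpotent shift.

After assembling e^{tJ} and conjugating by P, we get:

e^{tA} =
  [-t*exp(-4*t) + exp(-4*t), t*exp(-4*t)]
  [-t*exp(-4*t), t*exp(-4*t) + exp(-4*t)]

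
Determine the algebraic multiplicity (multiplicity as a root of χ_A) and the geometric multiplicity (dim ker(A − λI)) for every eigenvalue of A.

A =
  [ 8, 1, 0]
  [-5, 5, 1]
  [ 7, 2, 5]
λ = 6: alg = 3, geom = 1

Step 1 — factor the characteristic polynomial to read off the algebraic multiplicities:
  χ_A(x) = (x - 6)^3

Step 2 — compute geometric multiplicities via the rank-nullity identity g(λ) = n − rank(A − λI):
  rank(A − (6)·I) = 2, so dim ker(A − (6)·I) = n − 2 = 1

Summary:
  λ = 6: algebraic multiplicity = 3, geometric multiplicity = 1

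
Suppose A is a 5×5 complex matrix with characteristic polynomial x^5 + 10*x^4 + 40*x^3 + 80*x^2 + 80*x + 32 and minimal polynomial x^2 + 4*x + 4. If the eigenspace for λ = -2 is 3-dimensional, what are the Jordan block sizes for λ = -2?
Block sizes for λ = -2: [2, 2, 1]

Step 1 — from the characteristic polynomial, algebraic multiplicity of λ = -2 is 5. From dim ker(A − (-2)·I) = 3, there are exactly 3 Jordan blocks for λ = -2.
Step 2 — from the minimal polynomial, the factor (x + 2)^2 tells us the largest block for λ = -2 has size 2.
Step 3 — with total size 5, 3 blocks, and largest block 2, the block sizes (in nonincreasing order) are [2, 2, 1].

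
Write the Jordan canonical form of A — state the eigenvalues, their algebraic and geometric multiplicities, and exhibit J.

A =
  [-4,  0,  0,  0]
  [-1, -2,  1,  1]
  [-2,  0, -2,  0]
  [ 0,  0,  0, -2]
J_1(-4) ⊕ J_2(-2) ⊕ J_1(-2)

The characteristic polynomial is
  det(x·I − A) = x^4 + 10*x^3 + 36*x^2 + 56*x + 32 = (x + 2)^3*(x + 4)

Eigenvalues and multiplicities (the geometric multiplicity of λ is n − rank(A − λI), which equals the number of Jordan blocks for λ):
  λ = -4: algebraic multiplicity = 1, geometric multiplicity = 1
  λ = -2: algebraic multiplicity = 3, geometric multiplicity = 2

Determining the block sizes for each eigenvalue:
  λ = -4: one block (gm = 1), so the single block has size am = 1 → block sizes [1]
  λ = -2: 2 blocks summing to 3 forces exactly one block of size 2 and the rest size 1 → block sizes [2, 1]

Assembling the blocks gives a Jordan form
J =
  [-4,  0,  0,  0]
  [ 0, -2,  1,  0]
  [ 0,  0, -2,  0]
  [ 0,  0,  0, -2]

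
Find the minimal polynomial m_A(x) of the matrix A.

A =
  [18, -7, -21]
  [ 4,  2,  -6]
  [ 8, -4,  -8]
x^2 - 8*x + 16

The characteristic polynomial is χ_A(x) = (x - 4)^3, so the eigenvalues are known. The minimal polynomial is
  m_A(x) = Π_λ (x − λ)^{k_λ}
where k_λ is the size of the *largest* Jordan block for λ (equivalently, the smallest k with (A − λI)^k v = 0 for every generalised eigenvector v of λ).

  λ = 4: largest Jordan block has size 2, contributing (x − 4)^2

So m_A(x) = (x - 4)^2 = x^2 - 8*x + 16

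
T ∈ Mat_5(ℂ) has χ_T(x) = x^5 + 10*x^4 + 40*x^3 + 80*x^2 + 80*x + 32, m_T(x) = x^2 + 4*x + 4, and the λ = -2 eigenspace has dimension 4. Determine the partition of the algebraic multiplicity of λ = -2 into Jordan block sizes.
Block sizes for λ = -2: [2, 1, 1, 1]

Step 1 — from the characteristic polynomial, algebraic multiplicity of λ = -2 is 5. From dim ker(T − (-2)·I) = 4, there are exactly 4 Jordan blocks for λ = -2.
Step 2 — from the minimal polynomial, the factor (x + 2)^2 tells us the largest block for λ = -2 has size 2.
Step 3 — with total size 5, 4 blocks, and largest block 2, the block sizes (in nonincreasing order) are [2, 1, 1, 1].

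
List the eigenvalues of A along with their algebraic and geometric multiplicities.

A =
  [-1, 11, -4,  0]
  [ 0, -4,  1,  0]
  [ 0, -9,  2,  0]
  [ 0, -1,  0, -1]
λ = -1: alg = 4, geom = 2

Step 1 — factor the characteristic polynomial to read off the algebraic multiplicities:
  χ_A(x) = (x + 1)^4

Step 2 — compute geometric multiplicities via the rank-nullity identity g(λ) = n − rank(A − λI):
  rank(A − (-1)·I) = 2, so dim ker(A − (-1)·I) = n − 2 = 2

Summary:
  λ = -1: algebraic multiplicity = 4, geometric multiplicity = 2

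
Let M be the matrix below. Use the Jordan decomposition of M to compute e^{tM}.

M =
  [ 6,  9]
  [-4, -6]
e^{tM} =
  [6*t + 1, 9*t]
  [-4*t, 1 - 6*t]

Strategy: write M = P · J · P⁻¹ where J is a Jordan canonical form, so e^{tM} = P · e^{tJ} · P⁻¹, and e^{tJ} can be computed block-by-block.

M has Jordan form
J =
  [0, 1]
  [0, 0]
(up to reordering of blocks).

Per-block formulas:
  For a 2×2 Jordan block J_2(0): exp(t · J_2(0)) = e^(0t)·(I + t·N), where N is the 2×2 nilpotent shift.

After assembling e^{tJ} and conjugating by P, we get:

e^{tM} =
  [6*t + 1, 9*t]
  [-4*t, 1 - 6*t]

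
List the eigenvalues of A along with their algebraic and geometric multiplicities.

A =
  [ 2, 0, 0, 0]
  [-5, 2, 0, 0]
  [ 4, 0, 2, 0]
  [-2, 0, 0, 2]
λ = 2: alg = 4, geom = 3

Step 1 — factor the characteristic polynomial to read off the algebraic multiplicities:
  χ_A(x) = (x - 2)^4

Step 2 — compute geometric multiplicities via the rank-nullity identity g(λ) = n − rank(A − λI):
  rank(A − (2)·I) = 1, so dim ker(A − (2)·I) = n − 1 = 3

Summary:
  λ = 2: algebraic multiplicity = 4, geometric multiplicity = 3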